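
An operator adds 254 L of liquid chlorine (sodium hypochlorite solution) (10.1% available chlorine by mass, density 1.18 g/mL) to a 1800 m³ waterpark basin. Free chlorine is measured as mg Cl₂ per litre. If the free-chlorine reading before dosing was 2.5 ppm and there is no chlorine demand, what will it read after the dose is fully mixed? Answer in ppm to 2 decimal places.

19.32 ppm

Volume: 1800 m³ = 1,800,000 L.
Mass of solution: 254 L × 1000 mL/L × 1.18 g/mL = 299,700 g.
Available chlorine delivered: 299,700 g × 0.101 = 30,270 g as Cl₂.
Concentration rise: 30,270 g / 1,800,000 L = 16.82 mg/L = 16.82 ppm.
Final FC: 2.5 + 16.82 = 19.32 ppm.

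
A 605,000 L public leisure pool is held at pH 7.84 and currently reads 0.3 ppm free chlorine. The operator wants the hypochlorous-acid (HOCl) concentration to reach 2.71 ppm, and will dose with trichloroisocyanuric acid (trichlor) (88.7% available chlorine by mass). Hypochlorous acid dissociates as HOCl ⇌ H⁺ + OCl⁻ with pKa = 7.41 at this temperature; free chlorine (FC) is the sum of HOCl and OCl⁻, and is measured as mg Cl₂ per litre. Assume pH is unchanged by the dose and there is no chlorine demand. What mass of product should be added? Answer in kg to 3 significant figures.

[OCl⁻]/[HOCl] = 10^(pH − pKa) = 10^(7.84 − 7.41) = 2.692; fraction as HOCl = 1/(1 + 2.692) = 0.2709.
Free chlorine required for 2.71 ppm HOCl: 2.71 / 0.2709 = 10 ppm.
FC to add: 10 − 0.3 = 9.704 mg/L as Cl₂.
Cl₂ equivalent: 9.704 mg/L × 605,000 L = 5871 g.
Product at 88.7% available Cl: 5871 / 0.887 = 6619 g.

6.62 kg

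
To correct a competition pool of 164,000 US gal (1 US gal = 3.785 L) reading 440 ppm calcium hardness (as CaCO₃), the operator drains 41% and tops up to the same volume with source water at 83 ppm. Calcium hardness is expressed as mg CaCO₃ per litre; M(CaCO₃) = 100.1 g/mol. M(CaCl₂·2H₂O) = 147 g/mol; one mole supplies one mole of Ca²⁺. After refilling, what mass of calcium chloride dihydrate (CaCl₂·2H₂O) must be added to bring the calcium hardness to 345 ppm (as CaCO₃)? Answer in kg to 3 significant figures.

Volume: 164,000 US gal × 3.785 L/gal = 620,740 L.
After draining 41% and refilling: 440 × 0.59 + 83 × 0.41 = 293.63 ppm.
Deficit to target: 345 − 293.63 = 51.37 mg/L.
As CaCO₃: 51.37 mg/L × 620,740 L = 31,890 g; ÷ 100.1 = 318.6 mol Ca²⁺.
Mass: 318.6 × 147 = 46,830 g.

46.8 kg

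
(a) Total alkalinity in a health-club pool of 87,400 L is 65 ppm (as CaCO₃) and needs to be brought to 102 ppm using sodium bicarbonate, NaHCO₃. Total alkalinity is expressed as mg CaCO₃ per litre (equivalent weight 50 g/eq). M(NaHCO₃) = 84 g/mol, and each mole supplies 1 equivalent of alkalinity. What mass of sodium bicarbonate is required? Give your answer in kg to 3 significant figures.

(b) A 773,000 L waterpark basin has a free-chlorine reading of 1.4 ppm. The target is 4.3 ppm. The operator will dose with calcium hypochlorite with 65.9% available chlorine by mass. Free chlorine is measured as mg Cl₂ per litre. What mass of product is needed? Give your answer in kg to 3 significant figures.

(a) 5.43 kg; (b) 3.40 kg

(a) Alkalinity to add: (102 − 65) = 37 mg/L as CaCO₃ × 87,400 L = 3234 g as CaCO₃.
(a) Equivalents: 3234 g ÷ 50 g/eq = 64.68 eq.
(a) NaHCO₃ supplies 1 eq per mole → 64.68 mol.
(a) Mass: 64.68 mol × 84 g/mol = 5433 g.

(b) Chlorine deficit: 4.3 − 1.4 = 2.9 ppm = 2.9 mg/L as Cl₂.
(b) Cl₂ equivalent needed: 2.9 mg/L × 773,000 L = 2,242,000 mg = 2242 g.
(b) Product at 65.9% available chlorine: 2242 / 0.659 = 3402 g.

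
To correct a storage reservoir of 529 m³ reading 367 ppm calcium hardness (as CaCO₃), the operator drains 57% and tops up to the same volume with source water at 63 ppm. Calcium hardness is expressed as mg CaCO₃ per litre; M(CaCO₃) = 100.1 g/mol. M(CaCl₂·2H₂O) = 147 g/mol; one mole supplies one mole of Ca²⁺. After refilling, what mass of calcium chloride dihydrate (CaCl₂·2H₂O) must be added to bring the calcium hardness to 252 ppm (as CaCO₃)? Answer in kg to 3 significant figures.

45.3 kg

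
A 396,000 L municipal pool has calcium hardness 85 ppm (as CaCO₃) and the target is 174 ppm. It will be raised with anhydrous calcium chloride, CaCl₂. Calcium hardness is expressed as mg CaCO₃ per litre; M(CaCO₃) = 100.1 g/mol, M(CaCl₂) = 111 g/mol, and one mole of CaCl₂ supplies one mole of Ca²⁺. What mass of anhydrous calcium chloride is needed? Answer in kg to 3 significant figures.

Hardness to add: (174 − 85) = 89 mg/L as CaCO₃ × 396,000 L = 35,240 g as CaCO₃.
Moles of Ca²⁺ (1 mol Ca²⁺ ≡ 1 mol CaCO₃): 35,240 / 100.1 g/mol = 352.1 mol.
Mass of CaCl₂: 352.1 × 111 = 39,080 g.

39.1 kg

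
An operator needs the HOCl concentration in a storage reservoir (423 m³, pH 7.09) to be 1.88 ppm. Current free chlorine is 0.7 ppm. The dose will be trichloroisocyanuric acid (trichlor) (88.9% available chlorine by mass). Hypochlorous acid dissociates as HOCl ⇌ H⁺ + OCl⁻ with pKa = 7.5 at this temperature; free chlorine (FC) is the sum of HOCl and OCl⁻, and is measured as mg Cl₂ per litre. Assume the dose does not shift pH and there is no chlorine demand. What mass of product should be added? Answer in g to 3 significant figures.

909 g

Volume: 423 m³ = 423,000 L.
[OCl⁻]/[HOCl] = 10^(pH − pKa) = 10^(7.09 − 7.5) = 0.389; fraction as HOCl = 1/(1 + 0.389) = 0.7199.
Free chlorine required for 1.88 ppm HOCl: 1.88 / 0.7199 = 2.611 ppm.
FC to add: 2.611 − 0.7 = 1.911 mg/L as Cl₂.
Cl₂ equivalent: 1.911 mg/L × 423,000 L = 808.5 g.
Product at 88.9% available Cl: 808.5 / 0.889 = 909.5 g.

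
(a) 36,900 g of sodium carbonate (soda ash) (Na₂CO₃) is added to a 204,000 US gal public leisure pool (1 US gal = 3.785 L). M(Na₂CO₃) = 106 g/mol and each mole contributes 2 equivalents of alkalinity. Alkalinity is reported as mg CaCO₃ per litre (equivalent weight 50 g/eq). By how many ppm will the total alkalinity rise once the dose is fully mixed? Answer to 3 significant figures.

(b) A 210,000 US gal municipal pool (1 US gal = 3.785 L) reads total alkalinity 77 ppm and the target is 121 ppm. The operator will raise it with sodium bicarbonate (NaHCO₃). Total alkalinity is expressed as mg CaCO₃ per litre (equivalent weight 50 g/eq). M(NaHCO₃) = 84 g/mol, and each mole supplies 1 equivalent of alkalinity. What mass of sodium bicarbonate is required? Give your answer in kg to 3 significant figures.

(a) 45.1 ppm; (b) 58.8 kg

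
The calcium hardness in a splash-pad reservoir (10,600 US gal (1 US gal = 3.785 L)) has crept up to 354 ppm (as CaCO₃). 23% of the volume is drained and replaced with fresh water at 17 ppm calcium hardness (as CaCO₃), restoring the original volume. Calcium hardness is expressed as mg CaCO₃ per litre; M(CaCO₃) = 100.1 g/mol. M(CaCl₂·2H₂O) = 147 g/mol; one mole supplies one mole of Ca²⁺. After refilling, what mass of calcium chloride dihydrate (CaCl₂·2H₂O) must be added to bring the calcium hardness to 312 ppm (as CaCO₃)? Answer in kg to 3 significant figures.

2.09 kg

Volume: 10,600 US gal × 3.785 L/gal = 40,121 L.
After draining 23% and refilling: 354 × 0.77 + 17 × 0.23 = 276.49 ppm.
Deficit to target: 312 − 276.49 = 35.51 mg/L.
As CaCO₃: 35.51 mg/L × 40,121 L = 1425 g; ÷ 100.1 = 14.23 mol Ca²⁺.
Mass: 14.23 × 147 = 2092 g.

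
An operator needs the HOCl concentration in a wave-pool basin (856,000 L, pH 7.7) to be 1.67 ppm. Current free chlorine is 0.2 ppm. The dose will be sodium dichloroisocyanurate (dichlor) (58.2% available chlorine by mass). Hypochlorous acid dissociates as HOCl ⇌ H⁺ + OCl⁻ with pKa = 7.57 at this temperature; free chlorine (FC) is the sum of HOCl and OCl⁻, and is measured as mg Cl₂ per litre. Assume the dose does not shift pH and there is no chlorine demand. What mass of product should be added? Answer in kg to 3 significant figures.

5.48 kg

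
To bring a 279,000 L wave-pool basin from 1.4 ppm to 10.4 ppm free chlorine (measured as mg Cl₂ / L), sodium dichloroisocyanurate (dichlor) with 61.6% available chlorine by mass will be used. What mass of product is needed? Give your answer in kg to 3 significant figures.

Chlorine deficit: 10.4 − 1.4 = 9 ppm = 9 mg/L as Cl₂.
Cl₂ equivalent needed: 9 mg/L × 279,000 L = 2,511,000 mg = 2511 g.
Product at 61.6% available chlorine: 2511 / 0.616 = 4076 g.

4.08 kg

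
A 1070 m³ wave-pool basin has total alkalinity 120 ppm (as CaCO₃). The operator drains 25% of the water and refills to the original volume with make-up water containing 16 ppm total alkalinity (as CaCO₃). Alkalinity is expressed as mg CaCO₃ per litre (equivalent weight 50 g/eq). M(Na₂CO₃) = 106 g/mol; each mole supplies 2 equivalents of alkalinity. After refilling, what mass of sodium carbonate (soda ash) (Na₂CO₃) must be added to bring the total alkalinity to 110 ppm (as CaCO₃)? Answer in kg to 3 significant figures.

18.1 kg

Volume: 1070 m³ = 1,070,000 L.
After draining 25% and refilling: 120 × 0.75 + 16 × 0.25 = 94 ppm.
Deficit to target: 110 − 94 = 16 mg/L.
As CaCO₃: 16 mg/L × 1,070,000 L = 17,120 g; ÷ 50 g/eq ÷ 2 = 171.2 mol Na₂CO₃.
Mass: 171.2 × 106 = 18,150 g.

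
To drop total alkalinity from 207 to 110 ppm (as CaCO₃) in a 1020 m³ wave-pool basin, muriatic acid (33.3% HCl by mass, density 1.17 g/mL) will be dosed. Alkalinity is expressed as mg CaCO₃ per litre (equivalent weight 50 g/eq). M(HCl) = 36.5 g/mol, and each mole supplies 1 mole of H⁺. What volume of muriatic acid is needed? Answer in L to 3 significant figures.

185 L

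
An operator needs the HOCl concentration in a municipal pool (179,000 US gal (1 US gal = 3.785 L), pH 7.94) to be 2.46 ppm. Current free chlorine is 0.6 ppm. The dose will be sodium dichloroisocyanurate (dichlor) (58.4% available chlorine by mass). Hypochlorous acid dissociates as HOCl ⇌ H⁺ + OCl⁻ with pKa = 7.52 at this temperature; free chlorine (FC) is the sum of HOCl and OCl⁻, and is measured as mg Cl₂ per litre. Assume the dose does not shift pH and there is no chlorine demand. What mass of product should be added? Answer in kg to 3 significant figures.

Volume: 179,000 US gal × 3.785 L/gal = 677,515 L.
[OCl⁻]/[HOCl] = 10^(pH − pKa) = 10^(7.94 − 7.52) = 2.63; fraction as HOCl = 1/(1 + 2.63) = 0.2755.
Free chlorine required for 2.46 ppm HOCl: 2.46 / 0.2755 = 8.93 ppm.
FC to add: 8.93 − 0.6 = 8.33 mg/L as Cl₂.
Cl₂ equivalent: 8.33 mg/L × 677,515 L = 5644 g.
Product at 58.4% available Cl: 5644 / 0.584 = 9664 g.

9.66 kg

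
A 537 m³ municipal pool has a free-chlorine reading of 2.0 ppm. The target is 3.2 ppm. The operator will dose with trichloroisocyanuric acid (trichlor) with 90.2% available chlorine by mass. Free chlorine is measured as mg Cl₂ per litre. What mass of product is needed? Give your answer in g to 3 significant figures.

Volume: 537 m³ = 537,000 L.
Chlorine deficit: 3.2 − 2.0 = 1.2 ppm = 1.2 mg/L as Cl₂.
Cl₂ equivalent needed: 1.2 mg/L × 537,000 L = 644,400 mg = 644.4 g.
Product at 90.2% available chlorine: 644.4 / 0.902 = 714.4 g.

714 g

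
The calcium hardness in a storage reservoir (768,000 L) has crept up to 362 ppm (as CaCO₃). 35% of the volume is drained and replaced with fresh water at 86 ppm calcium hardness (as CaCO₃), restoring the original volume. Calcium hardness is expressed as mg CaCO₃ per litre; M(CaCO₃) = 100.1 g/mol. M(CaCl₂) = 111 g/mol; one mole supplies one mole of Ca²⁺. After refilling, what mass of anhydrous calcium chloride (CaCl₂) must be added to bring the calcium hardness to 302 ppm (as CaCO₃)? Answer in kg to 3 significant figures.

31.2 kg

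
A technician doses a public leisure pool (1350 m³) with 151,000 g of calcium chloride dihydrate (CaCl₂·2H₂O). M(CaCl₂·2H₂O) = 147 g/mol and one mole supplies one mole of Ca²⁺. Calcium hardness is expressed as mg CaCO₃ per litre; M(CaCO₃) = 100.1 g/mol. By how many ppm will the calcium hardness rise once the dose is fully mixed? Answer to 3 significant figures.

76.2 ppm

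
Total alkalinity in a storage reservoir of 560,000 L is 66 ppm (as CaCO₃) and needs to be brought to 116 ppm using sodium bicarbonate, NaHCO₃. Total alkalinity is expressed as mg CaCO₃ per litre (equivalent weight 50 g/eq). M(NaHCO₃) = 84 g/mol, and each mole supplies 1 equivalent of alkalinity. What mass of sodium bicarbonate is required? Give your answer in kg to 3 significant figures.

Alkalinity to add: (116 − 66) = 50 mg/L as CaCO₃ × 560,000 L = 28,000 g as CaCO₃.
Equivalents: 28,000 g ÷ 50 g/eq = 560 eq.
NaHCO₃ supplies 1 eq per mole → 560 mol.
Mass: 560 mol × 84 g/mol = 47,040 g.

47.0 kg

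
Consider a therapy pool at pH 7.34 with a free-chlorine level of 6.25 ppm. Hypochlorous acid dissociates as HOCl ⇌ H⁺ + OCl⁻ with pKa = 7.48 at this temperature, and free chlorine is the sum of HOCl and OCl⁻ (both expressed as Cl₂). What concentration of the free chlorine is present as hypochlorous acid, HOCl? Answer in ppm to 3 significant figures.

[OCl⁻]/[HOCl] = 10^(pH − pKa) = 10^(7.34 − 7.48) = 10^-0.14 = 0.7244.
Fraction as HOCl = 1 / (1 + 0.7244) = 0.5799.
HOCl = 0.5799 × 6.25 ppm = 3.624 ppm.

3.62 ppm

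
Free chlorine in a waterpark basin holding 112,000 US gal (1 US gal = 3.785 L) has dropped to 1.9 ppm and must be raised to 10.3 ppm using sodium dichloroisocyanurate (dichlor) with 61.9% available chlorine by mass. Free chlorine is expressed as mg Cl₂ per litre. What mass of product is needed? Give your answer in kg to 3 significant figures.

5.75 kg

Volume: 112,000 US gal × 3.785 L/gal = 423,920 L.
Chlorine deficit: 10.3 − 1.9 = 8.4 ppm = 8.4 mg/L as Cl₂.
Cl₂ equivalent needed: 8.4 mg/L × 423,920 L = 3,561,000 mg = 3561 g.
Product at 61.9% available chlorine: 3561 / 0.619 = 5753 g.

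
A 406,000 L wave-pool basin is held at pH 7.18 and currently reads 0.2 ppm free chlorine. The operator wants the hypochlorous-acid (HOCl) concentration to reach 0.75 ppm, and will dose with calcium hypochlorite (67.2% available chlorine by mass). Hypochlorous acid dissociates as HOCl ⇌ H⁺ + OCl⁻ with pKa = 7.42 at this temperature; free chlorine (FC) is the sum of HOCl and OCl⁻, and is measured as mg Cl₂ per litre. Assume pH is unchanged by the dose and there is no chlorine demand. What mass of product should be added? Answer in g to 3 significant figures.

593 g

[OCl⁻]/[HOCl] = 10^(pH − pKa) = 10^(7.18 − 7.42) = 0.5754; fraction as HOCl = 1/(1 + 0.5754) = 0.6347.
Free chlorine required for 0.75 ppm HOCl: 0.75 / 0.6347 = 1.182 ppm.
FC to add: 1.182 − 0.2 = 0.9816 mg/L as Cl₂.
Cl₂ equivalent: 0.9816 mg/L × 406,000 L = 398.5 g.
Product at 67.2% available Cl: 398.5 / 0.672 = 593 g.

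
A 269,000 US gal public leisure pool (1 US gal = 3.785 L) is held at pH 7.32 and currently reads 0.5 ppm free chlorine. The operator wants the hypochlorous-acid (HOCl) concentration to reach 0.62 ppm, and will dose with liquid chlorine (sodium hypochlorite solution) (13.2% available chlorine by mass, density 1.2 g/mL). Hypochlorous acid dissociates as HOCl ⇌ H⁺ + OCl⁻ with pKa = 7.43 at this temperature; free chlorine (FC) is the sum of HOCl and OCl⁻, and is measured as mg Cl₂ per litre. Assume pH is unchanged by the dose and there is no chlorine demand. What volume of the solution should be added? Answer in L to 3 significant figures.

Volume: 269,000 US gal × 3.785 L/gal = 1,018,165 L.
[OCl⁻]/[HOCl] = 10^(pH − pKa) = 10^(7.32 − 7.43) = 0.7762; fraction as HOCl = 1/(1 + 0.7762) = 0.563.
Free chlorine required for 0.62 ppm HOCl: 0.62 / 0.563 = 1.101 ppm.
FC to add: 1.101 − 0.5 = 0.6013 mg/L as Cl₂.
Cl₂ equivalent: 0.6013 mg/L × 1,018,165 L = 612.2 g.
Product at 13.2% available Cl: 612.2 / 0.132 = 4638 g.
Volume: 4638 g ÷ 1.2 g/mL = 3865 mL.

3.86 L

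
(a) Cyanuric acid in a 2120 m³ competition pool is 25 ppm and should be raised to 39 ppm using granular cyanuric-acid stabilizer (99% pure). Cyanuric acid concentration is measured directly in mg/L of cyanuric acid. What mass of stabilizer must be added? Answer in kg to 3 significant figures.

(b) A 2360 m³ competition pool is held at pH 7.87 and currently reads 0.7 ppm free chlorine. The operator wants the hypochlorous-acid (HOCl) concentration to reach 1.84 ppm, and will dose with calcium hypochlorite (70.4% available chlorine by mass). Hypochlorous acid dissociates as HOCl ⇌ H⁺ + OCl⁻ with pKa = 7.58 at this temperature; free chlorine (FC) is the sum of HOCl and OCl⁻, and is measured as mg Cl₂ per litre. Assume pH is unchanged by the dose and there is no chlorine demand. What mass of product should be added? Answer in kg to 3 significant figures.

(a) Volume: 2120 m³ = 2,120,000 L.
(a) CYA to add: (39 − 25) = 14 mg/L × 2,120,000 L = 29,680 g cyanuric acid.
(a) At 99% purity: 29,680 / 0.99 = 29,980 g product.

(b) Volume: 2360 m³ = 2,360,000 L.
(b) [OCl⁻]/[HOCl] = 10^(pH − pKa) = 10^(7.87 − 7.58) = 1.95; fraction as HOCl = 1/(1 + 1.95) = 0.339.
(b) Free chlorine required for 1.84 ppm HOCl: 1.84 / 0.339 = 5.428 ppm.
(b) FC to add: 5.428 − 0.7 = 4.728 mg/L as Cl₂.
(b) Cl₂ equivalent: 4.728 mg/L × 2,360,000 L = 11,160 g.
(b) Product at 70.4% available Cl: 11,160 / 0.704 = 15,850 g.

(a) 30.0 kg; (b) 15.8 kg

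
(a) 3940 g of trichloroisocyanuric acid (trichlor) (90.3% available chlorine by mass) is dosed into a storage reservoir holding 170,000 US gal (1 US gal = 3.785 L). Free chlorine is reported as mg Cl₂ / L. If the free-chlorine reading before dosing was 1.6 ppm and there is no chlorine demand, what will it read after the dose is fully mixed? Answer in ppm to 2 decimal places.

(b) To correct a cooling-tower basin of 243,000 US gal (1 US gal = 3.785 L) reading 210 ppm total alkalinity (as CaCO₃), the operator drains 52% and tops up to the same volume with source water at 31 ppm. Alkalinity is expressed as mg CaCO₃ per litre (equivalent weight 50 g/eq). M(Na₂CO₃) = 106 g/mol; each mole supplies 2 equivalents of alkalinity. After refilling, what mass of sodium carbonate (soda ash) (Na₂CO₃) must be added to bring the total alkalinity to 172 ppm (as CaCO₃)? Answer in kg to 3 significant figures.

(a) Volume: 170,000 US gal × 3.785 L/gal = 643,450 L.
(a) Available chlorine delivered: 3940 g × 0.903 = 3558 g as Cl₂.
(a) Concentration rise: 3558 g / 643,450 L = 5.529 mg/L = 5.53 ppm.
(a) Final FC: 1.6 + 5.53 = 7.13 ppm.

(b) Volume: 243,000 US gal × 3.785 L/gal = 919,755 L.
(b) After draining 52% and refilling: 210 × 0.48 + 31 × 0.52 = 116.92 ppm.
(b) Deficit to target: 172 − 116.92 = 55.08 mg/L.
(b) As CaCO₃: 55.08 mg/L × 919,755 L = 50,660 g; ÷ 50 g/eq ÷ 2 = 506.6 mol Na₂CO₃.
(b) Mass: 506.6 × 106 = 53,700 g.

(a) 7.13 ppm; (b) 53.7 kg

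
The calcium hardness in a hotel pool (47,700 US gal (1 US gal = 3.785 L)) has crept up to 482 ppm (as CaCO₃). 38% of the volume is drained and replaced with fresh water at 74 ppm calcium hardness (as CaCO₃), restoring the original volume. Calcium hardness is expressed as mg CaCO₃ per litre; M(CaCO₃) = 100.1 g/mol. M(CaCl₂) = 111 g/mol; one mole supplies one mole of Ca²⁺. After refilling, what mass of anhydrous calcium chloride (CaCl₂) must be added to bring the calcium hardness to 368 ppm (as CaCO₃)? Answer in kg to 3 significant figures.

Volume: 47,700 US gal × 3.785 L/gal = 180,544 L.
After draining 38% and refilling: 482 × 0.62 + 74 × 0.38 = 326.96 ppm.
Deficit to target: 368 − 326.96 = 41.04 mg/L.
As CaCO₃: 41.04 mg/L × 180,544 L = 7410 g; ÷ 100.1 = 74.02 mol Ca²⁺.
Mass: 74.02 × 111 = 8216 g.

8.22 kg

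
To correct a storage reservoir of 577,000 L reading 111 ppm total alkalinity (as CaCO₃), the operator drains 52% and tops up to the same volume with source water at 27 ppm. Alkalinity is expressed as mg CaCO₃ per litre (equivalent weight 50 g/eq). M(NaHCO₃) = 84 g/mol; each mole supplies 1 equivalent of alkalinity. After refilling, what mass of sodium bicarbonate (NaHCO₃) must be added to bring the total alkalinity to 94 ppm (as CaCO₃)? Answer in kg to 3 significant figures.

25.9 kg

After draining 52% and refilling: 111 × 0.48 + 27 × 0.52 = 67.32 ppm.
Deficit to target: 94 − 67.32 = 26.68 mg/L.
As CaCO₃: 26.68 mg/L × 577,000 L = 15,390 g; ÷ 50 g/eq ÷ 1 = 307.9 mol NaHCO₃.
Mass: 307.9 × 84 = 25,860 g.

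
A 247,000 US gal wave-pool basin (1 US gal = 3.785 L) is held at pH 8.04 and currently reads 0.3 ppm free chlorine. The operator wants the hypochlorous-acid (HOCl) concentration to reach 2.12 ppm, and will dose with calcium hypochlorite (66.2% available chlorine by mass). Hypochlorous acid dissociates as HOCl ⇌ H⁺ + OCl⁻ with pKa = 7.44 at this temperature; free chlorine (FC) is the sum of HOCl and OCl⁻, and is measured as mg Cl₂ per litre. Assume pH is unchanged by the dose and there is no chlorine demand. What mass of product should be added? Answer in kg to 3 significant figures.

14.5 kg

Volume: 247,000 US gal × 3.785 L/gal = 934,895 L.
[OCl⁻]/[HOCl] = 10^(pH − pKa) = 10^(8.04 − 7.44) = 3.981; fraction as HOCl = 1/(1 + 3.981) = 0.2008.
Free chlorine required for 2.12 ppm HOCl: 2.12 / 0.2008 = 10.56 ppm.
FC to add: 10.56 − 0.3 = 10.26 mg/L as Cl₂.
Cl₂ equivalent: 10.26 mg/L × 934,895 L = 9592 g.
Product at 66.2% available Cl: 9592 / 0.662 = 14,490 g.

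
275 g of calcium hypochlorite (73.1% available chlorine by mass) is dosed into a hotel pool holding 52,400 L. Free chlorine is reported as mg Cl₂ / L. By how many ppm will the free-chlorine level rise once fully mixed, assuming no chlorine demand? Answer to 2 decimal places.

3.84 ppm

Available chlorine delivered: 275 g × 0.731 = 201 g as Cl₂.
Concentration rise: 201 g / 52,400 L = 3.836 mg/L = 3.84 ppm.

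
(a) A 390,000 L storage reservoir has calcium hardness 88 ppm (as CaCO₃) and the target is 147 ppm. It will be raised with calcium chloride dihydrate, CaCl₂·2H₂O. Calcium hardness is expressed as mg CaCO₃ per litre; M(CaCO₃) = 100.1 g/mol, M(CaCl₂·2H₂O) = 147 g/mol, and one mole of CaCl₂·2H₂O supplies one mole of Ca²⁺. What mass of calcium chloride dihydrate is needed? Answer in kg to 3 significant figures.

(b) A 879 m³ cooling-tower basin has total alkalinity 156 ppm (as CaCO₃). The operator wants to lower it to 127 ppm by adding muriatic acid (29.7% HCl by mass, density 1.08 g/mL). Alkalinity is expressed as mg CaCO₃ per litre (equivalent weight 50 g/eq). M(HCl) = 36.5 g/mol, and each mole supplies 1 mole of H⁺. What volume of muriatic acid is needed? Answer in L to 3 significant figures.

(a) Hardness to add: (147 − 88) = 59 mg/L as CaCO₃ × 390,000 L = 23,010 g as CaCO₃.
(a) Moles of Ca²⁺ (1 mol Ca²⁺ ≡ 1 mol CaCO₃): 23,010 / 100.1 g/mol = 229.9 mol.
(a) Mass of CaCl₂·2H₂O: 229.9 × 147 = 33,790 g.

(b) Volume: 879 m³ = 879,000 L.
(b) Alkalinity to neutralize: (156 − 127) = 29 mg/L as CaCO₃ × 879,000 L = 25,490 g as CaCO₃.
(b) Equivalents of H⁺ required: 25,490 ÷ 50 g/eq = 509.8 eq = 509.8 mol HCl.
(b) Mass of HCl: 509.8 × 36.5 = 18,610 g.
(b) Mass of 29.7% solution: 18,610 / 0.297 = 62,650 g.
(b) Volume: 62,650 g ÷ 1.08 g/mL = 58,010 mL.

(a) 33.8 kg; (b) 58.0 L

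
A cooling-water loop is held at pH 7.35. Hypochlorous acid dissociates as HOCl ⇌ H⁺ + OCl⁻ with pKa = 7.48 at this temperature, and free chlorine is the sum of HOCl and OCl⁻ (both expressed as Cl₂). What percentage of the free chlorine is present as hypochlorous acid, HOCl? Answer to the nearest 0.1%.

[OCl⁻]/[HOCl] = 10^(pH − pKa) = 10^(7.35 − 7.48) = 10^-0.13 = 0.7413.
Fraction as HOCl = 1 / (1 + 0.7413) = 0.5743.

57.4%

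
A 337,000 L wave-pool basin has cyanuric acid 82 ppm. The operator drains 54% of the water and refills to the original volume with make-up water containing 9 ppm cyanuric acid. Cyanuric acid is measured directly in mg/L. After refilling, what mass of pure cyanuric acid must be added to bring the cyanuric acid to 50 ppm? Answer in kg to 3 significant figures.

2.50 kg

After draining 54% and refilling: 82 × 0.46 + 9 × 0.54 = 42.58 ppm.
Deficit to target: 50 − 42.58 = 7.42 mg/L.
Mass: 7.42 mg/L × 337,000 L = 2501 g cyanuric acid.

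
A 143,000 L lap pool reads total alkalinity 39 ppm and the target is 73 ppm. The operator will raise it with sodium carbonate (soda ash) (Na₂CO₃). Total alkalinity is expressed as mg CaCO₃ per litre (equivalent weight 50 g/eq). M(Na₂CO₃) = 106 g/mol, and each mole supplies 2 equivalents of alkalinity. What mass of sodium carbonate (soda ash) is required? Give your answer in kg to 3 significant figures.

5.15 kg

Alkalinity to add: (73 − 39) = 34 mg/L as CaCO₃ × 143,000 L = 4862 g as CaCO₃.
Equivalents: 4862 g ÷ 50 g/eq = 97.24 eq.
Each mole of Na₂CO₃ supplies 2 eq, so 97.24 / 2 = 48.62 mol.
Mass: 48.62 mol × 106 g/mol = 5154 g.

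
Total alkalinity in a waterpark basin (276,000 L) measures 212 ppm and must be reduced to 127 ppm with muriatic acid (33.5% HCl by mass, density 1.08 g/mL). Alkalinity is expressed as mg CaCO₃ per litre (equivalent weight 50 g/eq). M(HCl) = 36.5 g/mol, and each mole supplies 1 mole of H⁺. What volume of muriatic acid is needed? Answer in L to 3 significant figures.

47.3 L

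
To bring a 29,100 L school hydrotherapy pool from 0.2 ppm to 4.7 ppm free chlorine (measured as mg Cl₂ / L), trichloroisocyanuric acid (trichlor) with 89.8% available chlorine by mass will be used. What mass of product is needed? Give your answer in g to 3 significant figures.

Chlorine deficit: 4.7 − 0.2 = 4.5 ppm = 4.5 mg/L as Cl₂.
Cl₂ equivalent needed: 4.5 mg/L × 29,100 L = 130,900 mg = 130.9 g.
Product at 89.8% available chlorine: 130.9 / 0.898 = 145.8 g.

146 g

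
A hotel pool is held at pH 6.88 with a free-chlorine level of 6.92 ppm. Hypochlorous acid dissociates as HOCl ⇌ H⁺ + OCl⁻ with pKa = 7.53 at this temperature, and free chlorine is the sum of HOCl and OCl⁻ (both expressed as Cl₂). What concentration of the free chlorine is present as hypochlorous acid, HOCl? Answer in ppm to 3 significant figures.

5.65 ppm

[OCl⁻]/[HOCl] = 10^(pH − pKa) = 10^(6.88 − 7.53) = 10^-0.65 = 0.2239.
Fraction as HOCl = 1 / (1 + 0.2239) = 0.8171.
HOCl = 0.8171 × 6.92 ppm = 5.654 ppm.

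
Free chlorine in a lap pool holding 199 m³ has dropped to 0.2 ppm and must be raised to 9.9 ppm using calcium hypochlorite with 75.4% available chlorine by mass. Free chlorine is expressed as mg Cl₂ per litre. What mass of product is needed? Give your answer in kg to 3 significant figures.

Volume: 199 m³ = 199,000 L.
Chlorine deficit: 9.9 − 0.2 = 9.7 ppm = 9.7 mg/L as Cl₂.
Cl₂ equivalent needed: 9.7 mg/L × 199,000 L = 1,930,000 mg = 1930 g.
Product at 75.4% available chlorine: 1930 / 0.754 = 2560 g.

2.56 kg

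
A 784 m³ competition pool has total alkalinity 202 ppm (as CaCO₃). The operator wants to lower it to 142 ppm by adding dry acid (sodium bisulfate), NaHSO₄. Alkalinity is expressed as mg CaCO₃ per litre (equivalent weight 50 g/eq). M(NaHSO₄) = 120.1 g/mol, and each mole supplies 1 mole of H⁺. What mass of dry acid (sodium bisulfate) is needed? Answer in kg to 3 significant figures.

113 kg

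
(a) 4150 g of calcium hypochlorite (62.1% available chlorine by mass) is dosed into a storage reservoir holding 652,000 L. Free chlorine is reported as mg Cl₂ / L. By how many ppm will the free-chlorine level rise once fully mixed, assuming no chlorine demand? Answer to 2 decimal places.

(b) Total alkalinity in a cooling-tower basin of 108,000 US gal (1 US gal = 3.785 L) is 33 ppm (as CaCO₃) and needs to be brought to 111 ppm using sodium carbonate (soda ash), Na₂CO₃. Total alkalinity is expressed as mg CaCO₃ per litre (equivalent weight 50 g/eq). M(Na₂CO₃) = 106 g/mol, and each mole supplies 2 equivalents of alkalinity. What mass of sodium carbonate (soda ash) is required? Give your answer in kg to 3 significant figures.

(a) 3.95 ppm; (b) 33.8 kg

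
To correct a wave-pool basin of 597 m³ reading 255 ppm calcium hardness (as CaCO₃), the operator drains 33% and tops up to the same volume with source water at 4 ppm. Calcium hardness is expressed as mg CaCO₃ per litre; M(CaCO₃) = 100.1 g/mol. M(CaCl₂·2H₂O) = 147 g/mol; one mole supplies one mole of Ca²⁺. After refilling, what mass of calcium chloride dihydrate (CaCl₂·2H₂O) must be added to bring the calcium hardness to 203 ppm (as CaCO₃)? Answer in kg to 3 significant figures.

27.0 kg

Volume: 597 m³ = 597,000 L.
After draining 33% and refilling: 255 × 0.67 + 4 × 0.33 = 172.17 ppm.
Deficit to target: 203 − 172.17 = 30.83 mg/L.
As CaCO₃: 30.83 mg/L × 597,000 L = 18,410 g; ÷ 100.1 = 183.9 mol Ca²⁺.
Mass: 183.9 × 147 = 27,030 g.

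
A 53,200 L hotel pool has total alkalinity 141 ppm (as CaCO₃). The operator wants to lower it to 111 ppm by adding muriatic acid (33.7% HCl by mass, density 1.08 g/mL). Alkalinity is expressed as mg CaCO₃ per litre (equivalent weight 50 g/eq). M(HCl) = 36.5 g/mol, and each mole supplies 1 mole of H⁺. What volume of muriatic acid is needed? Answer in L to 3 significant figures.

3.20 L

Alkalinity to neutralize: (141 − 111) = 30 mg/L as CaCO₃ × 53,200 L = 1596 g as CaCO₃.
Equivalents of H⁺ required: 1596 ÷ 50 g/eq = 31.92 eq = 31.92 mol HCl.
Mass of HCl: 31.92 × 36.5 = 1165 g.
Mass of 33.7% solution: 1165 / 0.337 = 3457 g.
Volume: 3457 g ÷ 1.08 g/mL = 3201 mL.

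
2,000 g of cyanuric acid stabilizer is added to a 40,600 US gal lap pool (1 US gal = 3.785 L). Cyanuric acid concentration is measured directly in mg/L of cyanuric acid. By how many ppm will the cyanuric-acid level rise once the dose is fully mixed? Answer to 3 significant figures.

Volume: 40,600 US gal × 3.785 L/gal = 153,671 L.
Rise: 2,000 g / 153,671 L × 1000 = 13.01 mg/L.

13.0 ppm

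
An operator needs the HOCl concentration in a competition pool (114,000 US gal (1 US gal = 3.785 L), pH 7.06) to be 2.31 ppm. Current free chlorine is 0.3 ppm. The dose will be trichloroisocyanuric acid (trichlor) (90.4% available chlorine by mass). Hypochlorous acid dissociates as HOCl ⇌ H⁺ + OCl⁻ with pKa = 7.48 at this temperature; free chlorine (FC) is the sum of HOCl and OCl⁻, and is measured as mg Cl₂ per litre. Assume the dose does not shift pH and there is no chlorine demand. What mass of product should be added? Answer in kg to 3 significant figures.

Volume: 114,000 US gal × 3.785 L/gal = 431,490 L.
[OCl⁻]/[HOCl] = 10^(pH − pKa) = 10^(7.06 − 7.48) = 0.3802; fraction as HOCl = 1/(1 + 0.3802) = 0.7245.
Free chlorine required for 2.31 ppm HOCl: 2.31 / 0.7245 = 3.188 ppm.
FC to add: 3.188 − 0.3 = 2.888 mg/L as Cl₂.
Cl₂ equivalent: 2.888 mg/L × 431,490 L = 1246 g.
Product at 90.4% available Cl: 1246 / 0.904 = 1379 g.

1.38 kg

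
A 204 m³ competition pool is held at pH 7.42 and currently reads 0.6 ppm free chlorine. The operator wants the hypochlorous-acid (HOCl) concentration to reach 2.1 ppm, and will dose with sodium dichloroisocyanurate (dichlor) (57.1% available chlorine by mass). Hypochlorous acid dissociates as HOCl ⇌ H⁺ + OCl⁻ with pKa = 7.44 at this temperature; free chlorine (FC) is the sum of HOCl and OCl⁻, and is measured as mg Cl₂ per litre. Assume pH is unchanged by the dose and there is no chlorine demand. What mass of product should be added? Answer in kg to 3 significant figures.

Volume: 204 m³ = 204,000 L.
[OCl⁻]/[HOCl] = 10^(pH − pKa) = 10^(7.42 − 7.44) = 0.955; fraction as HOCl = 1/(1 + 0.955) = 0.5115.
Free chlorine required for 2.1 ppm HOCl: 2.1 / 0.5115 = 4.105 ppm.
FC to add: 4.105 − 0.6 = 3.505 mg/L as Cl₂.
Cl₂ equivalent: 3.505 mg/L × 204,000 L = 715.1 g.
Product at 57.1% available Cl: 715.1 / 0.571 = 1252 g.

1.25 kg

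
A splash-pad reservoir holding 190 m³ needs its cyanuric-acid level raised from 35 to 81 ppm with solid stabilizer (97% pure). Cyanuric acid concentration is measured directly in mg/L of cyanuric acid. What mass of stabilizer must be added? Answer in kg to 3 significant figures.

Volume: 190 m³ = 190,000 L.
CYA to add: (81 − 35) = 46 mg/L × 190,000 L = 8740 g cyanuric acid.
At 97% purity: 8740 / 0.97 = 9010 g product.

9.01 kg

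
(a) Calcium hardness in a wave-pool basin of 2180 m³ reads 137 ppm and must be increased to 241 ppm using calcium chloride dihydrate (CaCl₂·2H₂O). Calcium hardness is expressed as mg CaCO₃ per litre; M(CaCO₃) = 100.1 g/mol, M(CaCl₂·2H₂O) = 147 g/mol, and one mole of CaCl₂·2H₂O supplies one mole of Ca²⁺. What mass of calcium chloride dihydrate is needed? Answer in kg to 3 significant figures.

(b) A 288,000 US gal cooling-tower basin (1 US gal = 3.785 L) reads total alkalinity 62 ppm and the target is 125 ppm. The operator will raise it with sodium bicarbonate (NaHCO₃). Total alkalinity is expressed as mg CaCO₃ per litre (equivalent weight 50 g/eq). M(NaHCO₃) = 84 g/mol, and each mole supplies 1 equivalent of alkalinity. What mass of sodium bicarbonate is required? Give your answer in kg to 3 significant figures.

(a) Volume: 2180 m³ = 2,180,000 L.
(a) Hardness to add: (241 − 137) = 104 mg/L as CaCO₃ × 2,180,000 L = 226,700 g as CaCO₃.
(a) Moles of Ca²⁺ (1 mol Ca²⁺ ≡ 1 mol CaCO₃): 226,700 / 100.1 g/mol = 2265 mol.
(a) Mass of CaCl₂·2H₂O: 2265 × 147 = 332,900 g.

(b) Volume: 288,000 US gal × 3.785 L/gal = 1,090,080 L.
(b) Alkalinity to add: (125 − 62) = 63 mg/L as CaCO₃ × 1,090,080 L = 68,680 g as CaCO₃.
(b) Equivalents: 68,680 g ÷ 50 g/eq = 1374 eq.
(b) NaHCO₃ supplies 1 eq per mole → 1374 mol.
(b) Mass: 1374 mol × 84 g/mol = 115,400 g.

(a) 333 kg; (b) 115 kg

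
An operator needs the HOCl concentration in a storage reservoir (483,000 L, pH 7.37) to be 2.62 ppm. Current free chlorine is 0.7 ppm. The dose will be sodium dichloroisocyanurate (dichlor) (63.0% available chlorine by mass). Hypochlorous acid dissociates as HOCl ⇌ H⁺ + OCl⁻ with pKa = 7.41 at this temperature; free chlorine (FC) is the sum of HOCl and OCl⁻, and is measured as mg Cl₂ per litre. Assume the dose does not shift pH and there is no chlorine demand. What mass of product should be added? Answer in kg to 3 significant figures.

[OCl⁻]/[HOCl] = 10^(pH − pKa) = 10^(7.37 − 7.41) = 0.912; fraction as HOCl = 1/(1 + 0.912) = 0.523.
Free chlorine required for 2.62 ppm HOCl: 2.62 / 0.523 = 5.009 ppm.
FC to add: 5.009 − 0.7 = 4.309 mg/L as Cl₂.
Cl₂ equivalent: 4.309 mg/L × 483,000 L = 2081 g.
Product at 63.0% available Cl: 2081 / 0.63 = 3304 g.

3.30 kg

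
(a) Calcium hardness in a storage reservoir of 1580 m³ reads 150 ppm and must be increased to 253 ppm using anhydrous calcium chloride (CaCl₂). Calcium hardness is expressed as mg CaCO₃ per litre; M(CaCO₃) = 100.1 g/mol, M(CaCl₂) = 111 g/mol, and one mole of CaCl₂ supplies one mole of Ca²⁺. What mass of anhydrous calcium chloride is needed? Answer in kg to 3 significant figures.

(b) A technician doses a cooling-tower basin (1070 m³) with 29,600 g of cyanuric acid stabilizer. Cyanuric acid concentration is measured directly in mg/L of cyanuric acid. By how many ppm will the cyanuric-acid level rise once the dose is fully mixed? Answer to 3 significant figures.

(a) Volume: 1580 m³ = 1,580,000 L.
(a) Hardness to add: (253 − 150) = 103 mg/L as CaCO₃ × 1,580,000 L = 162,700 g as CaCO₃.
(a) Moles of Ca²⁺ (1 mol Ca²⁺ ≡ 1 mol CaCO₃): 162,700 / 100.1 g/mol = 1626 mol.
(a) Mass of CaCl₂: 1626 × 111 = 180,500 g.

(b) Volume: 1070 m³ = 1,070,000 L.
(b) Rise: 29,600 g / 1,070,000 L × 1000 = 27.66 mg/L.

(a) 180 kg; (b) 27.7 ppm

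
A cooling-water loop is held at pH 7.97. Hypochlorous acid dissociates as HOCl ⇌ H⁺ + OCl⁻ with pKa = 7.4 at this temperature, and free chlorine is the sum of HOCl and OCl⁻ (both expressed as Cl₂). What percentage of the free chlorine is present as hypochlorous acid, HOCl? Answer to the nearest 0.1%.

21.2%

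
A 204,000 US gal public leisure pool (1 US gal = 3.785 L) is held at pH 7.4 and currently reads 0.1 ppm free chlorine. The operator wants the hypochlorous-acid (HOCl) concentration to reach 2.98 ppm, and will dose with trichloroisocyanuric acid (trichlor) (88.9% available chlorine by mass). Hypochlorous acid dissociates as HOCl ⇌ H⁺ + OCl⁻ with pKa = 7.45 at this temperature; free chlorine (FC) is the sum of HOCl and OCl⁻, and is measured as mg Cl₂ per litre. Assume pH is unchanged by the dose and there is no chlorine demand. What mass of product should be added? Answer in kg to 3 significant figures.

Volume: 204,000 US gal × 3.785 L/gal = 772,140 L.
[OCl⁻]/[HOCl] = 10^(pH − pKa) = 10^(7.4 − 7.45) = 0.8913; fraction as HOCl = 1/(1 + 0.8913) = 0.5288.
Free chlorine required for 2.98 ppm HOCl: 2.98 / 0.5288 = 5.636 ppm.
FC to add: 5.636 − 0.1 = 5.536 mg/L as Cl₂.
Cl₂ equivalent: 5.536 mg/L × 772,140 L = 4275 g.
Product at 88.9% available Cl: 4275 / 0.889 = 4808 g.

4.81 kg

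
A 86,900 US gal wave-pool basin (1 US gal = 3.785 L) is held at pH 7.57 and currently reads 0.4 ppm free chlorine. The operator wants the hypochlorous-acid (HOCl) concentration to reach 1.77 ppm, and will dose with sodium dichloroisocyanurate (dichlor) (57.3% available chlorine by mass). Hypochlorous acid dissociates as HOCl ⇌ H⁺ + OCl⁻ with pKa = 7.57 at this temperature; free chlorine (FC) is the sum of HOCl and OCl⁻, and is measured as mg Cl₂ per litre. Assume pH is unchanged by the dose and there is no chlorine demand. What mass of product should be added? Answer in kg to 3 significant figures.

1.80 kg

Volume: 86,900 US gal × 3.785 L/gal = 328,916 L.
[OCl⁻]/[HOCl] = 10^(pH − pKa) = 10^(7.57 − 7.57) = 1; fraction as HOCl = 1/(1 + 1) = 0.5.
Free chlorine required for 1.77 ppm HOCl: 1.77 / 0.5 = 3.54 ppm.
FC to add: 3.54 − 0.4 = 3.14 mg/L as Cl₂.
Cl₂ equivalent: 3.14 mg/L × 328,916 L = 1033 g.
Product at 57.3% available Cl: 1033 / 0.573 = 1802 g.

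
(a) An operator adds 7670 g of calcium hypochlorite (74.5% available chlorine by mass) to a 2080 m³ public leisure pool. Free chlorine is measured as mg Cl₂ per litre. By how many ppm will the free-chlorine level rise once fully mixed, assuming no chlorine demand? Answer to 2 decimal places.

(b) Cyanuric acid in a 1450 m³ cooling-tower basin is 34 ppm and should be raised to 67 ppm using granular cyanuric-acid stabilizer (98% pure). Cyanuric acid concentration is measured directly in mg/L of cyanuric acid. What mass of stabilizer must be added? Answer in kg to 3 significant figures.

(a) 2.75 ppm; (b) 48.8 kg

(a) Volume: 2080 m³ = 2,080,000 L.
(a) Available chlorine delivered: 7670 g × 0.745 = 5714 g as Cl₂.
(a) Concentration rise: 5714 g / 2,080,000 L = 2.747 mg/L = 2.75 ppm.

(b) Volume: 1450 m³ = 1,450,000 L.
(b) CYA to add: (67 − 34) = 33 mg/L × 1,450,000 L = 47,850 g cyanuric acid.
(b) At 98% purity: 47,850 / 0.98 = 48,830 g product.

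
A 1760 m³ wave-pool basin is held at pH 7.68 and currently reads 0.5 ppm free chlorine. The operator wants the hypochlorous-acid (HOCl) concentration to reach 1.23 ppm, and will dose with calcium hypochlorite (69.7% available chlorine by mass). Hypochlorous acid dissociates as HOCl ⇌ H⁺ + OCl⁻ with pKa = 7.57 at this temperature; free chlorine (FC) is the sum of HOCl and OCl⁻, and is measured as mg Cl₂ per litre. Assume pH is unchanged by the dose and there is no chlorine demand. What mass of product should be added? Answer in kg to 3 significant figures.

5.84 kg

Volume: 1760 m³ = 1,760,000 L.
[OCl⁻]/[HOCl] = 10^(pH − pKa) = 10^(7.68 − 7.57) = 1.288; fraction as HOCl = 1/(1 + 1.288) = 0.437.
Free chlorine required for 1.23 ppm HOCl: 1.23 / 0.437 = 2.815 ppm.
FC to add: 2.815 − 0.5 = 2.315 mg/L as Cl₂.
Cl₂ equivalent: 2.315 mg/L × 1,760,000 L = 4074 g.
Product at 69.7% available Cl: 4074 / 0.697 = 5844 g.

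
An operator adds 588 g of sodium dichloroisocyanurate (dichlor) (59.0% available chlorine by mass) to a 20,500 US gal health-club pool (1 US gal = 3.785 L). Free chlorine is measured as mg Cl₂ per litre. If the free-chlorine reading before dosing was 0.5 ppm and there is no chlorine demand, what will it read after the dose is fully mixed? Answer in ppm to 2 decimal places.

Volume: 20,500 US gal × 3.785 L/gal = 77,592 L.
Available chlorine delivered: 588 g × 0.59 = 346.9 g as Cl₂.
Concentration rise: 346.9 g / 77,592 L = 4.471 mg/L = 4.47 ppm.
Final FC: 0.5 + 4.47 = 4.97 ppm.

4.97 ppm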